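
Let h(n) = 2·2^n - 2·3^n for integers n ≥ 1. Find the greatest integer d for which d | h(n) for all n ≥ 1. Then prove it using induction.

d = 2

Computing the first values: h(1) = -2 and h(2) = -10; gcd(-2, -10) = 2, so d ≤ 2.
We prove 2 | 2·2^n - 2·3^n for all n ≥ 1 by induction on n.
When n = 1: h(1) = -2 = 2·(-1), so 2 | h(1).
Inductive step: suppose the statement holds for some j ≥ 1, i.e. 2 | h(j). Then
h(j+1) − 3·h(j) = (2·2^(j+1) - 2·3^(j+1)) − 3·(2·2^j - 2·3^j) = (2)·2^j·(2 − 3) = (-2)·2^j. Since 2 | h(j) by the inductive hypothesis, 2 | 3·h(j); and 2 | -2 since -2 = 2·-1. Therefore 2 | h(j+1).
Hence, by induction on n, the claim holds for every n ≥ 1.
Therefore the largest such d is 2.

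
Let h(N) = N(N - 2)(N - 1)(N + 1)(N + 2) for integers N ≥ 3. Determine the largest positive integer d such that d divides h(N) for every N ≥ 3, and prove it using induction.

d = 120

Computing the first values: h(3) = 120 and h(4) = 720; gcd(120, 720) = 120, so d ≤ 120.
We prove 120 | N(N - 2)(N - 1)(N + 1)(N + 2) for all N ≥ 3 by induction on N.
For the base case N = 3: h(3) = 120 = 120·(1), so 120 | h(3).
Suppose the result is true for N = r, i.e. 120 | h(r). Then
h(r+1) − h(r) = (r-1)·r·(r+1)·(r+2)·(r+3) − (r-2)·(r-1)·r·(r+1)·(r+2) = (r-1)·r·(r+1)·(r+2)·[(r+3) − (r-2)] = 5·(r-1)·r·(r+1)·(r+2). The product of 4 consecutive integers is divisible by (4)! = 24, so h(r+1) − h(r) is divisible by 5·24 = 120. By the inductive hypothesis 120 | h(r), hence 120 | h(r+1).
By induction, the statement is established for all N ≥ 3.
Therefore the largest such d is 120.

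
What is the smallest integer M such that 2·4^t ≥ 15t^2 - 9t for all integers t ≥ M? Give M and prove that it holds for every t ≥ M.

At t = 2: 32 < 42, so the inequality fails and M ≥ 3. We prove 2·4^t ≥ 15t^2 - 9t for all t ≥ 3.
Base step (t = 3): 2·4^t = 128 and 15t^2 - 9t = 108, so 128 ≥ 108.
Inductive step: suppose the statement holds for some p ≥ 3, so 2·4^p ≥ 15p^2 - 9p.
Then 2·4^(p + 1) = 4·(2·4^p) ≥ 4·(15p^2 - 9p).
Also, for p ≥ 3 we have 4·(15p^2 - 9p) ≥ 15(p+1)^2 - 9(p+1), since 4·(15p^2 - 9p) − (15(p+1)^2 - 9(p+1)) = 45p^2 - 57p - 6, which is nonnegative for all p ≥ 3.
Combining, 2·4^(p + 1) ≥ 15(p+1)^2 - 9(p+1).
This completes the induction.
Hence the smallest such M is 3.

M = 3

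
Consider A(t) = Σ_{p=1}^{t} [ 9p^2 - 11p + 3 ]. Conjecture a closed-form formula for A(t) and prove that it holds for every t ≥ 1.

We claim A(t) = t(3t^2 - t - 1) for all t ≥ 1.
Base step (t = 1): A(1) = 1, and the closed form gives 1. They agree.
Inductive step: suppose the statement holds for some p ≥ 1, so A(p) = p(3p^2 - p - 1).
Then A(p+1) = A(p) + (9p^2 + 7p + 1) = (p(3p^2 - p - 1)) + (9p^2 + 7p + 1).
Simplifying, A(p+1) = (p + 1)(3p^2 + 5p + 1) = (p+1)(3(p+1)^2 - (p+1) - 1),
which is the closed form with t = p+1.
By induction, the statement is established for all t ≥ 1.

A(t) = t(3t^2 - t - 1)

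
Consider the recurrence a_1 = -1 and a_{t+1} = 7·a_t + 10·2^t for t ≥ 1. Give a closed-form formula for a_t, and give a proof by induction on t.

a_t = -2^(t + 1) + 3·7^(t - 1)

Computing the first terms: a_1 = -1, a_2 = 13, a_3 = 131. This suggests a_t = -2^(t + 1) + 3·7^(t - 1).
Base step (t = 1): the formula gives -1 = -1 = a_1.
For the inductive step, assume it holds for an arbitrary i ≥ 1, so a_i = -2^(i + 1) + 3·7^(i - 1).
Then a_{i+1} = 7·a_i + 10·2^i = 7·(-2^(i + 1) + 3·7^(i - 1)) + 10·2^i = -2^(i + 2) + 3·7^i = -2^((i+1) + 1) + 3·7^((i+1) - 1),
which is the claimed formula at t = i+1.
By induction, the statement is established for all t ≥ 1.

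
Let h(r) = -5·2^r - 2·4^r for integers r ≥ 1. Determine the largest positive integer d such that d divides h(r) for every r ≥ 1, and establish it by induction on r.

Computing the first values: h(1) = -18 and h(2) = -52; gcd(-18, -52) = 2, so d ≤ 2.
We prove 2 | -5·2^r - 2·4^r for all r ≥ 1 by induction on r.
For the base case r = 1: h(1) = -18 = 2·(-9), so 2 | h(1).
Inductive step: suppose the statement holds for some i ≥ 1, i.e. 2 | h(i). Then
h(i+1) − 4·h(i) = (-5·2^(i+1) - 2·4^(i+1)) − 4·(-5·2^i - 2·4^i) = (-5)·2^i·(2 − 4) = (10)·2^i. Since 2 | h(i) by the inductive hypothesis, 2 | 4·h(i); and 2 | 10 since 10 = 2·5. Therefore 2 | h(i+1).
Hence, by induction on r, the claim holds for every r ≥ 1.
Therefore the largest such d is 2.

d = 2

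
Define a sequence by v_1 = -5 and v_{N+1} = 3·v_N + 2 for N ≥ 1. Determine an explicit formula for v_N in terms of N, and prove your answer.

v_N = -4·3^(N - 1) - 1

Computing the first terms: v_1 = -5, v_2 = -13, v_3 = -37. This suggests v_N = -4·3^(N - 1) - 1.
For the base case N = 1: the formula gives -5 = -5 = v_1.
Suppose the result is true for N = p, so v_p = -4·3^(p - 1) - 1.
Then v_{p+1} = 3·v_p + 2 = 3·(-4·3^(p - 1) - 1) + 2 = -4·3^p - 1 = -4·3^((p+1) - 1) - 1,
which is the claimed formula at N = p+1.
This completes the induction.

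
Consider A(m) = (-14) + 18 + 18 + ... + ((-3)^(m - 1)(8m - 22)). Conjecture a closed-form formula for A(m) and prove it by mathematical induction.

A(m) = (-3)^m(-2m + 5) - 5

We claim A(m) = (-3)^m(-2m + 5) - 5 for all m ≥ 1.
For the base case m = 1: A(1) = -14, and the closed form gives -14. They agree.
Inductive step: suppose the statement holds for some k ≥ 1, so A(k) = (-3)^k(-2k + 5) - 5.
Then A(k+1) = A(k) + ((-3)^k(8k - 14)) = ((-3)^k(-2k + 5) - 5) + ((-3)^k(8k - 14)).
Simplifying, A(k+1) = 6(-3)^k·k - 9(-3)^k - 5 = (-3)^(k+1)(-2(k+1) + 5) - 5,
which is the closed form with m = k+1.
Hence, by induction on m, the claim holds for every m ≥ 1.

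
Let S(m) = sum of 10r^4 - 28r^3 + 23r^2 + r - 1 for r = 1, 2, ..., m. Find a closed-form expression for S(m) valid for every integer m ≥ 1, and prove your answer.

We claim S(m) = m(2m^4 - 2m^3 - 3m^2 + 5m + 3) for all m ≥ 1.
Base case (m = 1): S(1) = 5, and the closed form gives 5. They agree.
For the inductive step, assume it holds for an arbitrary r ≥ 1, so S(r) = r(2r^4 - 2r^3 - 3r^2 + 5r + 3).
Then S(r+1) = S(r) + (10r^4 + 12r^3 - r^2 + 3r + 5) = (r(2r^4 - 2r^3 - 3r^2 + 5r + 3)) + (10r^4 + 12r^3 - r^2 + 3r + 5).
Simplifying, S(r+1) = (r + 1)(2r^4 + 6r^3 + 3r^2 + r + 5) = (r+1)(2(r+1)^4 - 2(r+1)^3 - 3(r+1)^2 + 5(r+1) + 3),
which is the closed form with m = r+1.
By the principle of mathematical induction, the result holds for all m ≥ 1.

S(m) = m(2m^4 - 2m^3 - 3m^2 + 5m + 3)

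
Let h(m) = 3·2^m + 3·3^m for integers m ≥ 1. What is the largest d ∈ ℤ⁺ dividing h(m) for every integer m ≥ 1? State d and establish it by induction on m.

d = 3

Computing the first values: h(1) = 15 and h(2) = 39; gcd(15, 39) = 3, so d ≤ 3.
We prove 3 | 3·2^m + 3·3^m for all m ≥ 1 by induction on m.
When m = 1: h(1) = 15 = 3·(5), so 3 | h(1).
Inductive step: assume the claim holds for m = i, i.e. 3 | h(i). Then
h(i+1) − 3·h(i) = (3·2^(i+1) + 3·3^(i+1)) − 3·(3·2^i + 3·3^i) = (3)·2^i·(2 − 3) = (-3)·2^i. Since 3 | h(i) by the inductive hypothesis, 3 | 3·h(i); and 3 | -3 since -3 = 3·-1. Therefore 3 | h(i+1).
This completes the induction.
Therefore the largest such d is 3.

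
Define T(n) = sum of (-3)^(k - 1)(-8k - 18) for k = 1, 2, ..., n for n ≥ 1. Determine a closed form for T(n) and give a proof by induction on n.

T(n) = (-3)^n(2n + 5) - 5

We claim T(n) = (-3)^n(2n + 5) - 5 for all n ≥ 1.
For the base case n = 1: T(1) = -26, and the closed form gives -26. They agree.
Inductive step: assume the claim holds for n = k, so T(k) = (-3)^k(2k + 5) - 5.
Then T(k+1) = T(k) + ((-3)^k(-8k - 26)) = ((-3)^k(2k + 5) - 5) + ((-3)^k(-8k - 26)).
Simplifying, T(k+1) = -6(-3)^k·k - 21(-3)^k - 5 = (-3)^(k+1)(2(k+1) + 5) - 5,
which is the closed form with n = k+1.
By the principle of mathematical induction, the result holds for all n ≥ 1.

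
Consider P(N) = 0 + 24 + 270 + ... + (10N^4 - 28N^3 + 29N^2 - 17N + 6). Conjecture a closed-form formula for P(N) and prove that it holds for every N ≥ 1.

P(N) = N(N - 1)(2N^3 - N - 2)

We claim P(N) = N(N - 1)(2N^3 - N - 2) for all N ≥ 1.
When N = 1: P(1) = 0, and the closed form gives 0. They agree.
Inductive step: assume the claim holds for N = m, so P(m) = m(2m^4 - 2m^3 - m^2 - m + 2).
Then P(m+1) = P(m) + (m(10m^3 + 12m^2 + 5m - 3)) = (m(2m^4 - 2m^3 - m^2 - m + 2)) + (m(10m^3 + 12m^2 + 5m - 3)).
Simplifying, P(m+1) = m(m + 1)(2m^3 + 6m^2 + 5m - 1) = (m+1)((m+1) - 1)(2(m+1)^3 - (m+1) - 2),
which is the closed form with N = m+1.
By the principle of mathematical induction, the result holds for all N ≥ 1.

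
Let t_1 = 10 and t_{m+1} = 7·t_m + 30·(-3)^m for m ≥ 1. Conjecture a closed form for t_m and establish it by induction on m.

Computing the first terms: t_1 = 10, t_2 = -20, t_3 = 130. This suggests t_m = (-3)^(m + 1) + 7^(m - 1).
Base case (m = 1): the formula gives 10 = 10 = t_1.
Inductive step: assume the claim holds for m = p, so t_p = (-3)^(p + 1) + 7^(p - 1).
Then t_{p+1} = 7·t_p + 30·(-3)^p = 7·((-3)^(p + 1) + 7^(p - 1)) + 30·(-3)^p = (-3)^(p + 2) + 7^p = (-3)^((p+1) + 1) + 7^((p+1) - 1),
which is the claimed formula at m = p+1.
By induction, the statement is established for all m ≥ 1.

t_m = (-3)^(m + 1) + 7^(m - 1)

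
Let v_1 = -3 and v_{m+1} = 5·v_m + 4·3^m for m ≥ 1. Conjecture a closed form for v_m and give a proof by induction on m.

v_m = -2·3^m + 3·5^(m - 1)

Computing the first terms: v_1 = -3, v_2 = -3, v_3 = 21. This suggests v_m = -2·3^m + 3·5^(m - 1).
For the base case m = 1: the formula gives -3 = -3 = v_1.
Inductive step: assume the claim holds for m = p, so v_p = -2·3^p + 3·5^(p - 1).
Then v_{p+1} = 5·v_p + 4·3^p = 5·(-2·3^p + 3·5^(p - 1)) + 4·3^p = -2·3^(p + 1) + 3·5^p = -2·3^(p+1) + 3·5^((p+1) - 1),
which is the claimed formula at m = p+1.
This completes the induction.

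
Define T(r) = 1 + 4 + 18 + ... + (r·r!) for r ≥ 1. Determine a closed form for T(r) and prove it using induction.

T(r) = (r + 1)! - 1

We claim T(r) = (r + 1)! - 1 for all r ≥ 1.
Base step (r = 1): T(1) = 1, and the closed form gives 1. They agree.
Suppose the result is true for r = p, so T(p) = (p + 1)! - 1.
Then T(p+1) = T(p) + ((p + 1)(p + 1)!) = ((p + 1)! - 1) + ((p + 1)(p + 1)!).
Simplifying, T(p+1) = ((p+1) + 1)! - 1,
which is the closed form with r = p+1.
This completes the induction.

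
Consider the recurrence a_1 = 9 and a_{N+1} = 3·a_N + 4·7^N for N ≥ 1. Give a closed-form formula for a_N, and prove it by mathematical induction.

a_N = 2·3^(N - 1) + 7^N

Computing the first terms: a_1 = 9, a_2 = 55, a_3 = 361. This suggests a_N = 2·3^(N - 1) + 7^N.
Base step (N = 1): the formula gives 9 = 9 = a_1.
Suppose the result is true for N = r, so a_r = 2·3^(r - 1) + 7^r.
Then a_{r+1} = 3·a_r + 4·7^r = 3·(2·3^(r - 1) + 7^r) + 4·7^r = 2·3^r + 7^(r + 1) = 2·3^((r+1) - 1) + 7^(r+1),
which is the claimed formula at N = r+1.
This completes the induction.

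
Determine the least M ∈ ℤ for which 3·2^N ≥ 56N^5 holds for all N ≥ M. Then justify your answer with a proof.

At N = 28: 805306368 < 963780608, so the inequality fails and M ≥ 29. We prove 3·2^N ≥ 56N^5 for all N ≥ 29.
For the base case N = 29: 3·2^N = 1610612736 and 56N^5 = 1148624344, so 1610612736 ≥ 1148624344.
Inductive step: assume the claim holds for N = p, so 3·2^p ≥ 56p^5.
Then 3·2^(p + 1) = 2·(3·2^p) ≥ 2·(56p^5).
Also, for p ≥ 29 we have 2·(56p^5) ≥ 56(p+1)^5, since 2 ≥ (1 + 1/p)^5 for all p ≥ 29.
Combining, 3·2^(p + 1) ≥ 56(p+1)^5.
This completes the induction.
Hence the smallest such M is 29.

M = 29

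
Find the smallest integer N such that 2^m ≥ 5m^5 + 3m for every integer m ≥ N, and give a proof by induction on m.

N = 26

At m = 25: 33554432 < 48828200, so the inequality fails and N ≥ 26. We prove 2^m ≥ 5m^5 + 3m for all m ≥ 26.
When m = 26: 2^m = 67108864 and 5m^5 + 3m = 59406958, so 67108864 ≥ 59406958.
Inductive step: suppose the statement holds for some i ≥ 26, so 2^i ≥ 5i^5 + 3i.
Then 2^(i + 1) = 2·(2^i) ≥ 2·(5i^5 + 3i).
Also, for i ≥ 26 we have 2·(5i^5 + 3i) ≥ 5(i+1)^5 + 3(i+1), since 2·(5i^5 + 3i) − (5(i+1)^5 + 3(i+1)) = 5i^5 - 25i^4 - 50i^3 - 50i^2 - 22i - 8, which is nonnegative for all i ≥ 26.
Combining, 2^(i + 1) ≥ 5(i+1)^5 + 3(i+1).
By induction, the statement is established for all m ≥ 26.
Hence the smallest such N is 26.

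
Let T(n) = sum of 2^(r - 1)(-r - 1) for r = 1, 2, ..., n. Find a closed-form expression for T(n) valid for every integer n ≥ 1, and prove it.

We claim T(n) = -2^n·n for all n ≥ 1.
Base case (n = 1): T(1) = -2, and the closed form gives -2. They agree.
Inductive step: assume the claim holds for n = r, so T(r) = -2^r·r.
Then T(r+1) = T(r) + (2^r(-r - 2)) = (-2^r·r) + (2^r(-r - 2)).
Simplifying, T(r+1) = 2^(r + 1)(-r - 1) = -2^(r+1)·(r+1),
which is the closed form with n = r+1.
By the principle of mathematical induction, the result holds for all n ≥ 1.

T(n) = -2^n·n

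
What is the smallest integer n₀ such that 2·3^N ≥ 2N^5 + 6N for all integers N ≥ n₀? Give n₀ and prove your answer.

At N = 10: 118098 < 200060, so the inequality fails and n₀ ≥ 11. We prove 2·3^N ≥ 2N^5 + 6N for all N ≥ 11.
For the base case N = 11: 2·3^N = 354294 and 2N^5 + 6N = 322168, so 354294 ≥ 322168.
Inductive step: suppose the statement holds for some k ≥ 11, so 2·3^k ≥ 2k^5 + 6k.
Then 2·3^(k + 1) = 3·(2·3^k) ≥ 3·(2k^5 + 6k).
Also, for k ≥ 11 we have 3·(2k^5 + 6k) ≥ 2(k+1)^5 + 6(k+1), since 3·(2k^5 + 6k) − (2(k+1)^5 + 6(k+1)) = 4k^5 - 10k^4 - 20k^3 - 20k^2 + 2k - 8, which is nonnegative for all k ≥ 11.
Combining, 2·3^(k + 1) ≥ 2(k+1)^5 + 6(k+1).
Hence, by induction on N, the claim holds for every N ≥ 11.
Hence the smallest such n₀ is 11.

n₀ = 11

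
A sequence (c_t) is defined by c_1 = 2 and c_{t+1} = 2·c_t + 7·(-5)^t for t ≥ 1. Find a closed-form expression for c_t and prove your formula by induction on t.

Computing the first terms: c_1 = 2, c_2 = -31, c_3 = 113. This suggests c_t = -(-5)^t - 3·2^(t - 1).
For the base case t = 1: the formula gives 2 = 2 = c_1.
For the inductive step, assume it holds for an arbitrary k ≥ 1, so c_k = -(-5)^k - 3·2^(k - 1).
Then c_{k+1} = 2·c_k + 7·(-5)^k = 2·(-(-5)^k - 3·2^(k - 1)) + 7·(-5)^k = -(-5)^(k + 1) - 3·2^k = -(-5)^(k+1) - 3·2^((k+1) - 1),
which is the claimed formula at t = k+1.
This completes the induction.

c_t = -(-5)^t - 3·2^(t - 1)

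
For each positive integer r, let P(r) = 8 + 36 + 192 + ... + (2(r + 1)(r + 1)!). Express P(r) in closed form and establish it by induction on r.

We claim P(r) = 2(r + 2)! - 4 for all r ≥ 1.
For the base case r = 1: P(1) = 8, and the closed form gives 8. They agree.
Inductive step: assume the claim holds for r = k, so P(k) = 2(k + 2)! - 4.
Then P(k+1) = P(k) + (2(k + 2)(k + 2)!) = (2(k + 2)! - 4) + (2(k + 2)(k + 2)!).
Simplifying, P(k+1) = 2((k+1) + 2)! - 4,
which is the closed form with r = k+1.
By the principle of mathematical induction, the result holds for all r ≥ 1.

P(r) = 2(r + 2)! - 4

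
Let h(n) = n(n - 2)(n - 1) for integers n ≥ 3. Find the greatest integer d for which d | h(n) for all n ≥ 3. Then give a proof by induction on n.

d = 6

Computing the first values: h(3) = 6 and h(4) = 24; gcd(6, 24) = 6, so d ≤ 6.
We prove 6 | n(n - 2)(n - 1) for all n ≥ 3 by induction on n.
Base step (n = 3): h(3) = 6 = 6·(1), so 6 | h(3).
Inductive step: assume the claim holds for n = p, i.e. 6 | h(p). Then
h(p+1) − h(p) = (p-1)·p·(p+1) − (p-2)·(p-1)·p = (p-1)·p·[(p+1) − (p-2)] = 3·(p-1)·p. The product of 2 consecutive integers is divisible by (2)! = 2, so h(p+1) − h(p) is divisible by 3·2 = 6. By the inductive hypothesis 6 | h(p), hence 6 | h(p+1).
By induction, the statement is established for all n ≥ 3.
Therefore the largest such d is 6.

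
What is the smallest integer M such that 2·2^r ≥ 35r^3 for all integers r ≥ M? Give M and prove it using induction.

At r = 16: 131072 < 143360, so the inequality fails and M ≥ 17. We prove 2·2^r ≥ 35r^3 for all r ≥ 17.
When r = 17: 2·2^r = 262144 and 35r^3 = 171955, so 262144 ≥ 171955.
Inductive step: suppose the statement holds for some p ≥ 17, so 2·2^p ≥ 35p^3.
Then 2·2^(p + 1) = 2·(2·2^p) ≥ 2·(35p^3).
Also, for p ≥ 17 we have 2·(35p^3) ≥ 35(p+1)^3, since 2 ≥ (1 + 1/p)^3 for all p ≥ 17.
Combining, 2·2^(p + 1) ≥ 35(p+1)^3.
By induction, the statement is established for all r ≥ 17.
Hence the smallest such M is 17.

M = 17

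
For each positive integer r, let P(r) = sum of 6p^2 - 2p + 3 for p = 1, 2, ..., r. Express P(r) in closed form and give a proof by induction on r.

P(r) = r(2r^2 + 2r + 3)

We claim P(r) = r(2r^2 + 2r + 3) for all r ≥ 1.
Base case (r = 1): P(1) = 7, and the closed form gives 7. They agree.
Inductive step: suppose the statement holds for some p ≥ 1, so P(p) = p(2p^2 + 2p + 3).
Then P(p+1) = P(p) + (6p^2 + 10p + 7) = (p(2p^2 + 2p + 3)) + (6p^2 + 10p + 7).
Simplifying, P(p+1) = (p + 1)(2p^2 + 6p + 7) = (p+1)(2(p+1)^2 + 2(p+1) + 3),
which is the closed form with r = p+1.
This completes the induction.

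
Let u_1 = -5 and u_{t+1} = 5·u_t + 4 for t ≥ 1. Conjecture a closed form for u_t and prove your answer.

Computing the first terms: u_1 = -5, u_2 = -21, u_3 = -101. This suggests u_t = -4·5^(t - 1) - 1.
For the base case t = 1: the formula gives -5 = -5 = u_1.
Inductive step: assume the claim holds for t = p, so u_p = -4·5^(p - 1) - 1.
Then u_{p+1} = 5·u_p + 4 = 5·(-4·5^(p - 1) - 1) + 4 = -4·5^p - 1 = -4·5^((p+1) - 1) - 1,
which is the claimed formula at t = p+1.
This completes the induction.

u_t = -4·5^(t - 1) - 1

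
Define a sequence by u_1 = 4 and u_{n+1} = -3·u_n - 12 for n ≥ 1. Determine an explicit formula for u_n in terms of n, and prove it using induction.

u_n = 7(-3)^(n - 1) - 3

Computing the first terms: u_1 = 4, u_2 = -24, u_3 = 60. This suggests u_n = 7(-3)^(n - 1) - 3.
For the base case n = 1: the formula gives 4 = 4 = u_1.
Inductive step: suppose the statement holds for some i ≥ 1, so u_i = 7(-3)^(i - 1) - 3.
Then u_{i+1} = -3·u_i - 12 = -3·(7(-3)^(i - 1) - 3) - 12 = 7(-3)^i - 3 = 7(-3)^((i+1) - 1) - 3,
which is the claimed formula at n = i+1.
By the principle of mathematical induction, the result holds for all n ≥ 1.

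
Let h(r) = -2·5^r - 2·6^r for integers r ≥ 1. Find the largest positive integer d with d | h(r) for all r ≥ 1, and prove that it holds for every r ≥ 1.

d = 2

Computing the first values: h(1) = -22 and h(2) = -122; gcd(-22, -122) = 2, so d ≤ 2.
We prove 2 | -2·5^r - 2·6^r for all r ≥ 1 by induction on r.
Base step (r = 1): h(1) = -22 = 2·(-11), so 2 | h(1).
Inductive step: suppose the statement holds for some p ≥ 1, i.e. 2 | h(p). Then
h(p+1) − 6·h(p) = (-2·5^(p+1) - 2·6^(p+1)) − 6·(-2·5^p - 2·6^p) = (-2)·5^p·(5 − 6) = (2)·5^p. Since 2 | h(p) by the inductive hypothesis, 2 | 6·h(p); and 2 | 2 since 2 = 2·1. Therefore 2 | h(p+1).
By the principle of mathematical induction, the result holds for all r ≥ 1.
Therefore the largest such d is 2.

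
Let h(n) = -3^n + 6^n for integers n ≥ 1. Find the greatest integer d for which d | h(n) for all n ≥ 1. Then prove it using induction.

Computing the first values: h(1) = 3 and h(2) = 27; gcd(3, 27) = 3, so d ≤ 3.
We prove 3 | -3^n + 6^n for all n ≥ 1 by induction on n.
For the base case n = 1: h(1) = 3 = 3·(1), so 3 | h(1).
For the inductive step, assume it holds for an arbitrary p ≥ 1, i.e. 3 | h(p). Then
6^{p+1} − 3^{p+1} = 6·6^p − 3·3^p = 6·(6^p − 3^p) + (3)·3^p. The first term is divisible by 3 by the inductive hypothesis, and the second term (3)·3^p is divisible by 3 since 3 | 3. Hence 3 | h(p+1).
By the principle of mathematical induction, the result holds for all n ≥ 1.
Therefore the largest such d is 3.

d = 3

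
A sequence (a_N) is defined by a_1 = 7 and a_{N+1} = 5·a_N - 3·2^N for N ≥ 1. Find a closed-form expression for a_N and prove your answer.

a_N = 2^N + 5^N

Computing the first terms: a_1 = 7, a_2 = 29, a_3 = 133. This suggests a_N = 2^N + 5^N.
When N = 1: the formula gives 7 = 7 = a_1.
For the inductive step, assume it holds for an arbitrary p ≥ 1, so a_p = 2^p + 5^p.
Then a_{p+1} = 5·a_p - 3·2^p = 5·(2^p + 5^p) - 3·2^p = 2^(p + 1) + 5^(p + 1),
which is the claimed formula at N = p+1.
This completes the induction.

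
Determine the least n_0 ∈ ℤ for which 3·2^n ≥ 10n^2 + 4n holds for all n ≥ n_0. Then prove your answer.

n_0 = 8

At n = 7: 384 < 518, so the inequality fails and n_0 ≥ 8. We prove 3·2^n ≥ 10n^2 + 4n for all n ≥ 8.
Base step (n = 8): 3·2^n = 768 and 10n^2 + 4n = 672, so 768 ≥ 672.
Inductive step: suppose the statement holds for some j ≥ 8, so 3·2^j ≥ 10j^2 + 4j.
Then 3·2^(j + 1) = 2·(3·2^j) ≥ 2·(10j^2 + 4j).
Also, for j ≥ 8 we have 2·(10j^2 + 4j) ≥ 10(j+1)^2 + 4(j+1), since 2·(10j^2 + 4j) − (10(j+1)^2 + 4(j+1)) = 10j^2 - 16j - 14, which is nonnegative for all j ≥ 8.
Combining, 3·2^(j + 1) ≥ 10(j+1)^2 + 4(j+1).
This completes the induction.
Hence the smallest such n_0 is 8.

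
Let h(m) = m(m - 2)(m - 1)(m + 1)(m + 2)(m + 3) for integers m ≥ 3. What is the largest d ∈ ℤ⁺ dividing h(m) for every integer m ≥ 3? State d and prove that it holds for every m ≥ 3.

Computing the first values: h(3) = 720 and h(4) = 5040; gcd(720, 5040) = 720, so d ≤ 720.
We prove 720 | m(m - 2)(m - 1)(m + 1)(m + 2)(m + 3) for all m ≥ 3 by induction on m.
Base step (m = 3): h(3) = 720 = 720·(1), so 720 | h(3).
For the inductive step, assume it holds for an arbitrary p ≥ 3, i.e. 720 | h(p). Then
h(p+1) − h(p) = (p-1)·p·(p+1)·(p+2)·(p+3)·(p+4) − (p-2)·(p-1)·p·(p+1)·(p+2)·(p+3) = (p-1)·p·(p+1)·(p+2)·(p+3)·[(p+4) − (p-2)] = 6·(p-1)·p·(p+1)·(p+2)·(p+3). The product of 5 consecutive integers is divisible by (5)! = 120, so h(p+1) − h(p) is divisible by 6·120 = 720. By the inductive hypothesis 720 | h(p), hence 720 | h(p+1).
By induction, the statement is established for all m ≥ 3.
Therefore the largest such d is 720.

d = 720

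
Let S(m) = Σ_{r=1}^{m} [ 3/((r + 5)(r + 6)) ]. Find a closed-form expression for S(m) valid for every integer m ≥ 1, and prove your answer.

S(m) = m/(2(m + 6))

We claim S(m) = m/(2(m + 6)) for all m ≥ 1.
Base step (m = 1): S(1) = 1/14, and the closed form gives 1/14. They agree.
Suppose the result is true for m = r, so S(r) = r/(2(r + 6)).
Then S(r+1) = S(r) + (3/((r + 6)(r + 7))) = (r/(2(r + 6))) + (3/((r + 6)(r + 7))).
Simplifying, S(r+1) = (r + 1)/(2(r + 7)) = (r+1)/(2((r+1) + 6)),
which is the closed form with m = r+1.
Hence, by induction on m, the claim holds for every m ≥ 1.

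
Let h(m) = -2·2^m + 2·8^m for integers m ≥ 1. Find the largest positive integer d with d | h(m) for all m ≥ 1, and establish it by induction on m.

d = 12

Computing the first values: h(1) = 12 and h(2) = 120; gcd(12, 120) = 12, so d ≤ 12.
We prove 12 | -2·2^m + 2·8^m for all m ≥ 1 by induction on m.
When m = 1: h(1) = 12 = 12·(1), so 12 | h(1).
Inductive step: assume the claim holds for m = k, i.e. 12 | h(k). Then
h(k+1) − 8·h(k) = (-2·2^(k+1) + 2·8^(k+1)) − 8·(-2·2^k + 2·8^k) = (-2)·2^k·(2 − 8) = (12)·2^k. Since 12 | h(k) by the inductive hypothesis, 12 | 8·h(k); and 12 | 12 since 12 = 12·1. Therefore 12 | h(k+1).
By induction, the statement is established for all m ≥ 1.
Therefore the largest such d is 12.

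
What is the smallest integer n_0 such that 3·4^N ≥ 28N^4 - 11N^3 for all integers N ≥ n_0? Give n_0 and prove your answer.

n_0 = 8

At N = 7: 49152 < 63455, so the inequality fails and n_0 ≥ 8. We prove 3·4^N ≥ 28N^4 - 11N^3 for all N ≥ 8.
When N = 8: 3·4^N = 196608 and 28N^4 - 11N^3 = 109056, so 196608 ≥ 109056.
For the inductive step, assume it holds for an arbitrary i ≥ 8, so 3·4^i ≥ 28i^4 - 11i^3.
Then 3·4^(i + 1) = 4·(3·4^i) ≥ 4·(28i^4 - 11i^3).
Also, for i ≥ 8 we have 4·(28i^4 - 11i^3) ≥ 28(i+1)^4 - 11(i+1)^3, since 4·(28i^4 - 11i^3) − (28(i+1)^4 - 11(i+1)^3) = 84i^4 - 145i^3 - 135i^2 - 79i - 17, which is nonnegative for all i ≥ 8.
Combining, 3·4^(i + 1) ≥ 28(i+1)^4 - 11(i+1)^3.
By the principle of mathematical induction, the result holds for all N ≥ 8.
Hence the smallest such n_0 is 8.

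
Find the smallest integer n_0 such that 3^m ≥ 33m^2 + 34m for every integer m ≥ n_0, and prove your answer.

At m = 6: 729 < 1392, so the inequality fails and n_0 ≥ 7. We prove 3^m ≥ 33m^2 + 34m for all m ≥ 7.
When m = 7: 3^m = 2187 and 33m^2 + 34m = 1855, so 2187 ≥ 1855.
For the inductive step, assume it holds for an arbitrary k ≥ 7, so 3^k ≥ 33k^2 + 34k.
Then 3^(k + 1) = 3·(3^k) ≥ 3·(33k^2 + 34k).
Also, for k ≥ 7 we have 3·(33k^2 + 34k) ≥ 33(k+1)^2 + 34(k+1), since 3·(33k^2 + 34k) − (33(k+1)^2 + 34(k+1)) = 66k^2 + 2k - 67, which is nonnegative for all k ≥ 7.
Combining, 3^(k + 1) ≥ 33(k+1)^2 + 34(k+1).
By induction, the statement is established for all m ≥ 7.
Hence the smallest such n_0 is 7.

n_0 = 7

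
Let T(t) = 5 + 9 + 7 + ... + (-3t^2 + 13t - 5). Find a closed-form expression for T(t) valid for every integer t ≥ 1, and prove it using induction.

T(t) = -t(t^2 - 5t - 1)

We claim T(t) = -t(t^2 - 5t - 1) for all t ≥ 1.
Base case (t = 1): T(1) = 5, and the closed form gives 5. They agree.
Inductive step: suppose the statement holds for some i ≥ 1, so T(i) = i(-i^2 + 5i + 1).
Then T(i+1) = T(i) + (-3i^2 + 7i + 5) = (i(-i^2 + 5i + 1)) + (-3i^2 + 7i + 5).
Simplifying, T(i+1) = -(i + 1)(i^2 - 3i - 5) = -(i+1)((i+1)^2 - 5(i+1) - 1),
which is the closed form with t = i+1.
By induction, the statement is established for all t ≥ 1.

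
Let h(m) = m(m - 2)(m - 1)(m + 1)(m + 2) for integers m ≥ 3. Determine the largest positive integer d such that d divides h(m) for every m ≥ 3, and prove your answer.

Computing the first values: h(3) = 120 and h(4) = 720; gcd(120, 720) = 120, so d ≤ 120.
We prove 120 | m(m - 2)(m - 1)(m + 1)(m + 2) for all m ≥ 3 by induction on m.
For the base case m = 3: h(3) = 120 = 120·(1), so 120 | h(3).
For the inductive step, assume it holds for an arbitrary i ≥ 3, i.e. 120 | h(i). Then
h(i+1) − h(i) = (i-1)·i·(i+1)·(i+2)·(i+3) − (i-2)·(i-1)·i·(i+1)·(i+2) = (i-1)·i·(i+1)·(i+2)·[(i+3) − (i-2)] = 5·(i-1)·i·(i+1)·(i+2). The product of 4 consecutive integers is divisible by (4)! = 24, so h(i+1) − h(i) is divisible by 5·24 = 120. By the inductive hypothesis 120 | h(i), hence 120 | h(i+1).
Hence, by induction on m, the claim holds for every m ≥ 3.
Therefore the largest such d is 120.

d = 120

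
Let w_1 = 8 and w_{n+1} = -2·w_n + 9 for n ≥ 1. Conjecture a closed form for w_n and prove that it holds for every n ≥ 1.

w_n = 5(-2)^(n - 1) + 3

Computing the first terms: w_1 = 8, w_2 = -7, w_3 = 23. This suggests w_n = 5(-2)^(n - 1) + 3.
Base step (n = 1): the formula gives 8 = 8 = w_1.
Inductive step: assume the claim holds for n = k, so w_k = 5(-2)^(k - 1) + 3.
Then w_{k+1} = -2·w_k + 9 = -2·(5(-2)^(k - 1) + 3) + 9 = 5(-2)^k + 3 = 5(-2)^((k+1) - 1) + 3,
which is the claimed formula at n = k+1.
By induction, the statement is established for all n ≥ 1.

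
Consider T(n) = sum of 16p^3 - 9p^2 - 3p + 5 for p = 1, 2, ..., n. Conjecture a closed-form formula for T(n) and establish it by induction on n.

T(n) = n(4n^3 + 5n^2 - 2n + 2)

We claim T(n) = n(4n^3 + 5n^2 - 2n + 2) for all n ≥ 1.
Base case (n = 1): T(1) = 9, and the closed form gives 9. They agree.
For the inductive step, assume it holds for an arbitrary p ≥ 1, so T(p) = p(4p^3 + 5p^2 - 2p + 2).
Then T(p+1) = T(p) + (16p^3 + 39p^2 + 27p + 9) = (p(4p^3 + 5p^2 - 2p + 2)) + (16p^3 + 39p^2 + 27p + 9).
Simplifying, T(p+1) = (p + 1)(4p^3 + 17p^2 + 20p + 9) = (p+1)(4(p+1)^3 + 5(p+1)^2 - 2(p+1) + 2),
which is the closed form with n = p+1.
This completes the induction.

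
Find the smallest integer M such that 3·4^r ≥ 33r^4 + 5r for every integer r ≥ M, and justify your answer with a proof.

M = 8

At r = 7: 49152 < 79268, so the inequality fails and M ≥ 8. We prove 3·4^r ≥ 33r^4 + 5r for all r ≥ 8.
When r = 8: 3·4^r = 196608 and 33r^4 + 5r = 135208, so 196608 ≥ 135208.
For the inductive step, assume it holds for an arbitrary m ≥ 8, so 3·4^m ≥ 33m^4 + 5m.
Then 3·4^(m + 1) = 4·(3·4^m) ≥ 4·(33m^4 + 5m).
Also, for m ≥ 8 we have 4·(33m^4 + 5m) ≥ 33(m+1)^4 + 5(m+1), since 4·(33m^4 + 5m) − (33(m+1)^4 + 5(m+1)) = 99m^4 - 132m^3 - 198m^2 - 117m - 38, which is nonnegative for all m ≥ 8.
Combining, 3·4^(m + 1) ≥ 33(m+1)^4 + 5(m+1).
Hence, by induction on r, the claim holds for every r ≥ 8.
Hence the smallest such M is 8.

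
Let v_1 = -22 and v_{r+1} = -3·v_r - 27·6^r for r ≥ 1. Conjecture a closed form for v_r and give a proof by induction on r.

Computing the first terms: v_1 = -22, v_2 = -96, v_3 = -684. This suggests v_r = -4(-3)^(r - 1) - 3·6^r.
For the base case r = 1: the formula gives -22 = -22 = v_1.
Inductive step: suppose the statement holds for some i ≥ 1, so v_i = -4(-3)^(i - 1) - 3·6^i.
Then v_{i+1} = -3·v_i - 27·6^i = -3·(-4(-3)^(i - 1) - 3·6^i) - 27·6^i = -4(-3)^i - 3·6^(i + 1) = -4(-3)^((i+1) - 1) - 3·6^(i+1),
which is the claimed formula at r = i+1.
By induction, the statement is established for all r ≥ 1.

v_r = -4(-3)^(r - 1) - 3·6^r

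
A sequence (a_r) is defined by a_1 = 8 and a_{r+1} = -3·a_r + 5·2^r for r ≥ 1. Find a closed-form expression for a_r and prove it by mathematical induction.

Computing the first terms: a_1 = 8, a_2 = -14, a_3 = 62. This suggests a_r = -2(-3)^r + 2^r.
Base case (r = 1): the formula gives 8 = 8 = a_1.
Suppose the result is true for r = p, so a_p = -2(-3)^p + 2^p.
Then a_{p+1} = -3·a_p + 5·2^p = -3·(-2(-3)^p + 2^p) + 5·2^p = -2(-3)^(p + 1) + 2^(p + 1),
which is the claimed formula at r = p+1.
Hence, by induction on r, the claim holds for every r ≥ 1.

a_r = -2(-3)^r + 2^r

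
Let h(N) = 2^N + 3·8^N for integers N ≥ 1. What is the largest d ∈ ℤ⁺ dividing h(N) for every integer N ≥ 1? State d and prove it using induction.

Computing the first values: h(1) = 26 and h(2) = 196; gcd(26, 196) = 2, so d ≤ 2.
We prove 2 | 2^N + 3·8^N for all N ≥ 1 by induction on N.
When N = 1: h(1) = 26 = 2·(13), so 2 | h(1).
Suppose the result is true for N = p, i.e. 2 | h(p). Then
h(p+1) − 8·h(p) = (2^(p+1) + 3·8^(p+1)) − 8·(2^p + 3·8^p) = (1)·2^p·(2 − 8) = (-6)·2^p. Since 2 | h(p) by the inductive hypothesis, 2 | 8·h(p); and 2 | -6 since -6 = 2·-3. Therefore 2 | h(p+1).
By induction, the statement is established for all N ≥ 1.
Therefore the largest such d is 2.

d = 2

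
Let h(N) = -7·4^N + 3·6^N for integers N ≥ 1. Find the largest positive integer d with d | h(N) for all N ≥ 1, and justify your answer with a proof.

Computing the first values: h(1) = -10 and h(2) = -4; gcd(-10, -4) = 2, so d ≤ 2.
We prove 2 | -7·4^N + 3·6^N for all N ≥ 1 by induction on N.
Base step (N = 1): h(1) = -10 = 2·(-5), so 2 | h(1).
Suppose the result is true for N = j, i.e. 2 | h(j). Then
h(j+1) − 6·h(j) = (-7·4^(j+1) + 3·6^(j+1)) − 6·(-7·4^j + 3·6^j) = (-7)·4^j·(4 − 6) = (14)·4^j. Since 2 | h(j) by the inductive hypothesis, 2 | 6·h(j); and 2 | 14 since 14 = 2·7. Therefore 2 | h(j+1).
This completes the induction.
Therefore the largest such d is 2.

d = 2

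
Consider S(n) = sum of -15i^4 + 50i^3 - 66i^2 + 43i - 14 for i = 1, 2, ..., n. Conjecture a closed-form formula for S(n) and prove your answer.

We claim S(n) = -n(3n^4 - 5n^3 + 2n^2 - n + 3) for all n ≥ 1.
When n = 1: S(1) = -2, and the closed form gives -2. They agree.
For the inductive step, assume it holds for an arbitrary i ≥ 1, so S(i) = i(-3i^4 + 5i^3 - 2i^2 + i - 3).
Then S(i+1) = S(i) + (-15i^4 - 10i^3 - 6i^2 + i - 2) = (i(-3i^4 + 5i^3 - 2i^2 + i - 3)) + (-15i^4 - 10i^3 - 6i^2 + i - 2).
Simplifying, S(i+1) = -(i + 1)(3i^4 + 7i^3 + 5i^2 + 2) = -(i+1)(3(i+1)^4 - 5(i+1)^3 + 2(i+1)^2 - (i+1) + 3),
which is the closed form with n = i+1.
Hence, by induction on n, the claim holds for every n ≥ 1.

S(n) = -n(3n^4 - 5n^3 + 2n^2 - n + 3)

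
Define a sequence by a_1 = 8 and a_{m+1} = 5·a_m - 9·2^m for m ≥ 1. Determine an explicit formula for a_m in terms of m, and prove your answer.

Computing the first terms: a_1 = 8, a_2 = 22, a_3 = 74. This suggests a_m = 3·2^m + 2·5^(m - 1).
When m = 1: the formula gives 8 = 8 = a_1.
For the inductive step, assume it holds for an arbitrary i ≥ 1, so a_i = 3·2^i + 2·5^(i - 1).
Then a_{i+1} = 5·a_i - 9·2^i = 5·(3·2^i + 2·5^(i - 1)) - 9·2^i = 3·2^(i + 1) + 2·5^i = 3·2^(i+1) + 2·5^((i+1) - 1),
which is the claimed formula at m = i+1.
Hence, by induction on m, the claim holds for every m ≥ 1.

a_m = 3·2^m + 2·5^(m - 1)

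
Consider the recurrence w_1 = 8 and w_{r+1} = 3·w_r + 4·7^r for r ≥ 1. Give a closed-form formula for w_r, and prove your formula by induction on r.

Computing the first terms: w_1 = 8, w_2 = 52, w_3 = 352. This suggests w_r = 3^(r - 1) + 7^r.
Base step (r = 1): the formula gives 8 = 8 = w_1.
Inductive step: suppose the statement holds for some p ≥ 1, so w_p = 3^(p - 1) + 7^p.
Then w_{p+1} = 3·w_p + 4·7^p = 3·(3^(p - 1) + 7^p) + 4·7^p = 3^p + 7^(p + 1) = 3^((p+1) - 1) + 7^(p+1),
which is the claimed formula at r = p+1.
This completes the induction.

w_r = 3^(r - 1) + 7^r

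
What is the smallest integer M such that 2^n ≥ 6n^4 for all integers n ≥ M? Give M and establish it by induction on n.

At n = 19: 524288 < 781926, so the inequality fails and M ≥ 20. We prove 2^n ≥ 6n^4 for all n ≥ 20.
For the base case n = 20: 2^n = 1048576 and 6n^4 = 960000, so 1048576 ≥ 960000.
Inductive step: assume the claim holds for n = j, so 2^j ≥ 6j^4.
Then 2^(j + 1) = 2·(2^j) ≥ 2·(6j^4).
Also, for j ≥ 20 we have 2·(6j^4) ≥ 6(j+1)^4, since 2 ≥ (1 + 1/j)^4 for all j ≥ 20.
Combining, 2^(j + 1) ≥ 6(j+1)^4.
This completes the induction.
Hence the smallest such M is 20.

M = 20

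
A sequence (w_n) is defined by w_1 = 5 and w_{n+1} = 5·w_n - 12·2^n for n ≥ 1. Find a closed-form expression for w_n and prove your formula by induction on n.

Computing the first terms: w_1 = 5, w_2 = 1, w_3 = -43. This suggests w_n = 2^(n + 2) - 3·5^(n - 1).
For the base case n = 1: the formula gives 5 = 5 = w_1.
Inductive step: assume the claim holds for n = p, so w_p = 2^(p + 2) - 3·5^(p - 1).
Then w_{p+1} = 5·w_p - 12·2^p = 5·(2^(p + 2) - 3·5^(p - 1)) - 12·2^p = 2^(p + 3) - 3·5^p = 2^((p+1) + 2) - 3·5^((p+1) - 1),
which is the claimed formula at n = p+1.
By induction, the statement is established for all n ≥ 1.

w_n = 2^(n + 2) - 3·5^(n - 1)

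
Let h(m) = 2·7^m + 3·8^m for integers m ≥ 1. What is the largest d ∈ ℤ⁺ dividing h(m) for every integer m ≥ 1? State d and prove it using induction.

d = 2

Computing the first values: h(1) = 38 and h(2) = 290; gcd(38, 290) = 2, so d ≤ 2.
We prove 2 | 2·7^m + 3·8^m for all m ≥ 1 by induction on m.
Base step (m = 1): h(1) = 38 = 2·(19), so 2 | h(1).
Inductive step: assume the claim holds for m = r, i.e. 2 | h(r). Then
h(r+1) − 8·h(r) = (2·7^(r+1) + 3·8^(r+1)) − 8·(2·7^r + 3·8^r) = (2)·7^r·(7 − 8) = (-2)·7^r. Since 2 | h(r) by the inductive hypothesis, 2 | 8·h(r); and 2 | -2 since -2 = 2·-1. Therefore 2 | h(r+1).
Hence, by induction on m, the claim holds for every m ≥ 1.
Therefore the largest such d is 2.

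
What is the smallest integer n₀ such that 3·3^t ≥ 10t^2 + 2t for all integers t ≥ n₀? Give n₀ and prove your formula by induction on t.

At t = 3: 81 < 96, so the inequality fails and n₀ ≥ 4. We prove 3·3^t ≥ 10t^2 + 2t for all t ≥ 4.
When t = 4: 3·3^t = 243 and 10t^2 + 2t = 168, so 243 ≥ 168.
Inductive step: suppose the statement holds for some m ≥ 4, so 3·3^m ≥ 10m^2 + 2m.
Then 3·3^(m + 1) = 3·(3·3^m) ≥ 3·(10m^2 + 2m).
Also, for m ≥ 4 we have 3·(10m^2 + 2m) ≥ 10(m+1)^2 + 2(m+1), since 3·(10m^2 + 2m) − (10(m+1)^2 + 2(m+1)) = 20m^2 - 16m - 12, which is nonnegative for all m ≥ 4.
Combining, 3·3^(m + 1) ≥ 10(m+1)^2 + 2(m+1).
By induction, the statement is established for all t ≥ 4.
Hence the smallest such n₀ is 4.

n₀ = 4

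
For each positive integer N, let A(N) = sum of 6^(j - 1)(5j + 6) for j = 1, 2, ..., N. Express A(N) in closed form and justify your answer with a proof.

We claim A(N) = 6^N(N + 1) - 1 for all N ≥ 1.
Base step (N = 1): A(1) = 11, and the closed form gives 11. They agree.
Inductive step: suppose the statement holds for some j ≥ 1, so A(j) = 6^j(j + 1) - 1.
Then A(j+1) = A(j) + (6^j(5j + 11)) = (6^j(j + 1) - 1) + (6^j(5j + 11)).
Simplifying, A(j+1) = 6·6^j·j + 12·6^j - 1 = 6^(j+1)((j+1) + 1) - 1,
which is the closed form with N = j+1.
This completes the induction.

A(N) = 6^N(N + 1) - 1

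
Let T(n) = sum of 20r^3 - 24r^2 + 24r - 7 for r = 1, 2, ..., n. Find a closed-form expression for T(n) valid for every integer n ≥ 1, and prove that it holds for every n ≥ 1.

We claim T(n) = n(5n^3 + 2n^2 + 5n + 1) for all n ≥ 1.
Base case (n = 1): T(1) = 13, and the closed form gives 13. They agree.
Inductive step: assume the claim holds for n = r, so T(r) = r(5r^3 + 2r^2 + 5r + 1).
Then T(r+1) = T(r) + (20r^3 + 36r^2 + 36r + 13) = (r(5r^3 + 2r^2 + 5r + 1)) + (20r^3 + 36r^2 + 36r + 13).
Simplifying, T(r+1) = (r + 1)(5r^3 + 17r^2 + 24r + 13) = (r+1)(5(r+1)^3 + 2(r+1)^2 + 5(r+1) + 1),
which is the closed form with n = r+1.
By induction, the statement is established for all n ≥ 1.

T(n) = n(5n^3 + 2n^2 + 5n + 1)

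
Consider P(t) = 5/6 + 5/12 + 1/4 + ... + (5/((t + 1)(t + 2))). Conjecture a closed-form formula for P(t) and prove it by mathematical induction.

We claim P(t) = 5t/(2(t + 2)) for all t ≥ 1.
Base step (t = 1): P(1) = 5/6, and the closed form gives 5/6. They agree.
Inductive step: assume the claim holds for t = p, so P(p) = 5p/(2(p + 2)).
Then P(p+1) = P(p) + (5/((p + 2)(p + 3))) = (5p/(2(p + 2))) + (5/((p + 2)(p + 3))).
Simplifying, P(p+1) = 5(p + 1)/(2(p + 3)) = 5(p+1)/(2((p+1) + 2)),
which is the closed form with t = p+1.
This completes the induction.

P(t) = 5t/(2(t + 2))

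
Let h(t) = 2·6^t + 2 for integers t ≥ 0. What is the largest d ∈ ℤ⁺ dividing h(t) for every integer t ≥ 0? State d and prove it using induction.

Computing the first values: h(0) = 4 and h(1) = 14; gcd(4, 14) = 2, so d ≤ 2.
We prove 2 | 2·6^t + 2 for all t ≥ 0 by induction on t.
Base case (t = 0): h(0) = 4 = 2·(2), so 2 | h(0).
Inductive step: suppose the statement holds for some m ≥ 0, i.e. 2 | h(m). Then
h(m+1) = 2·6^(m+1) + 2 = 6·(2·6^m + 2) - 10 = 6·h(m) - 10. The first term is divisible by 2 by the inductive hypothesis, and -10 is divisible by 2. Hence 2 | h(m+1).
Hence, by induction on t, the claim holds for every t ≥ 0.
Therefore the largest such d is 2.

d = 2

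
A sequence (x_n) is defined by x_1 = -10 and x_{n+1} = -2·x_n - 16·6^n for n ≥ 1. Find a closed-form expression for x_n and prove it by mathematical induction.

Computing the first terms: x_1 = -10, x_2 = -76, x_3 = -424. This suggests x_n = -(-2)^n - 2·6^n.
Base case (n = 1): the formula gives -10 = -10 = x_1.
For the inductive step, assume it holds for an arbitrary k ≥ 1, so x_k = -(-2)^k - 2·6^k.
Then x_{k+1} = -2·x_k - 16·6^k = -2·(-(-2)^k - 2·6^k) - 16·6^k = -(-2)^(k + 1) - 2·6^(k + 1),
which is the claimed formula at n = k+1.
Hence, by induction on n, the claim holds for every n ≥ 1.

x_n = -(-2)^n - 2·6^n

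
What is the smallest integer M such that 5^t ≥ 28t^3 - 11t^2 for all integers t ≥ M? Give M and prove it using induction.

M = 6

At t = 5: 3125 < 3225, so the inequality fails and M ≥ 6. We prove 5^t ≥ 28t^3 - 11t^2 for all t ≥ 6.
For the base case t = 6: 5^t = 15625 and 28t^3 - 11t^2 = 5652, so 15625 ≥ 5652.
Inductive step: assume the claim holds for t = m, so 5^m ≥ 28m^3 - 11m^2.
Then 5^(m + 1) = 5·(5^m) ≥ 5·(28m^3 - 11m^2).
Also, for m ≥ 6 we have 5·(28m^3 - 11m^2) ≥ 28(m+1)^3 - 11(m+1)^2, since 5·(28m^3 - 11m^2) − (28(m+1)^3 - 11(m+1)^2) = 112m^3 - 128m^2 - 62m - 17, which is nonnegative for all m ≥ 6.
Combining, 5^(m + 1) ≥ 28(m+1)^3 - 11(m+1)^2.
By induction, the statement is established for all t ≥ 6.
Hence the smallest such M is 6.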